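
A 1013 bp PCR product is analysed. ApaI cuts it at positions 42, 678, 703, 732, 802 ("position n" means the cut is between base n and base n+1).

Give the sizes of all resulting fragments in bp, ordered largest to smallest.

Linear molecule, 5 cuts → 6 fragments:
  42 − 0 = 42 bp
  678 − 42 = 636 bp
  703 − 678 = 25 bp
  732 − 703 = 29 bp
  802 − 732 = 70 bp
  1013 − 802 = 211 bp
Sorted largest to smallest: 636, 211, 70, 42, 29, 25 bp.

636, 211, 70, 42, 29, 25 bp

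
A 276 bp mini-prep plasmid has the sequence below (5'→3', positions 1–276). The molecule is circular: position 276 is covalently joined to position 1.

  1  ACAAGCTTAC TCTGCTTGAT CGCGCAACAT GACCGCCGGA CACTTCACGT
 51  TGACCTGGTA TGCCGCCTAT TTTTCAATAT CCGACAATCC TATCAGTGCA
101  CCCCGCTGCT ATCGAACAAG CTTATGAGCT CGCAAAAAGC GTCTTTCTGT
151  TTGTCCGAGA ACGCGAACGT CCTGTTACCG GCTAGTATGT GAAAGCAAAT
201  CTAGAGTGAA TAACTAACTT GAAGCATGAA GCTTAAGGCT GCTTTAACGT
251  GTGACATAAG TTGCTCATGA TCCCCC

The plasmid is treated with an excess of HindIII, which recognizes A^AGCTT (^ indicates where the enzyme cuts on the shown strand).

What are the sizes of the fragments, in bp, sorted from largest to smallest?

115, 111, 50 bp

HindIII sites (AAGCTT) start at positions 3, 118, 229.
HindIII cuts after the first base of each site, so after positions 3, 118, 229.
Circular molecule, 3 cuts → 3 fragments:
  4–118 → 115 bp
  119–229 → 111 bp
  230–276 then 1–3 → 47 + 3 = 50 bp
Sorted largest to smallest: 115, 111, 50 bp.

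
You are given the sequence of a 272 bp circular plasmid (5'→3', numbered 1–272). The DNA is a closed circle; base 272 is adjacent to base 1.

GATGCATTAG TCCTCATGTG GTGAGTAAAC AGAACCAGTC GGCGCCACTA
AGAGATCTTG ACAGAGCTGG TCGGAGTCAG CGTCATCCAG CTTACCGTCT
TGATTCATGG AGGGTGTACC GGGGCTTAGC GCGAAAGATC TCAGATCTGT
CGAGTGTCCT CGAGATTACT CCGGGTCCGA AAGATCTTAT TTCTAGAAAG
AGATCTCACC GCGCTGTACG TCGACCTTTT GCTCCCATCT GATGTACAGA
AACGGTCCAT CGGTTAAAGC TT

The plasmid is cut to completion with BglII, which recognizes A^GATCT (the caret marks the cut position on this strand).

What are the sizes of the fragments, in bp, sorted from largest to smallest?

124, 83, 39, 19, 7 bp

BglII sites (AGATCT) start at positions 53, 136, 143, 182, 201.
BglII cuts after the first base of each site, so after positions 53, 136, 143, 182, 201.
Circular molecule, 5 cuts → 5 fragments:
  54–136 → 83 bp
  137–143 → 7 bp
  144–182 → 39 bp
  183–201 → 19 bp
  202–272 then 1–53 → 71 + 53 = 124 bp
Sorted largest to smallest: 124, 83, 39, 19, 7 bp.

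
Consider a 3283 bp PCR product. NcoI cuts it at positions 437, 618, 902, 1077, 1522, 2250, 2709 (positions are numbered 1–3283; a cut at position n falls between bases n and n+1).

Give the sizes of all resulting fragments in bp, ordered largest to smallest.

728, 574, 459, 445, 437, 284, 181, 175 bp

Linear molecule, 7 cuts → 8 fragments:
  437 − 0 = 437 bp
  618 − 437 = 181 bp
  902 − 618 = 284 bp
  1077 − 902 = 175 bp
  1522 − 1077 = 445 bp
  2250 − 1522 = 728 bp
  2709 − 2250 = 459 bp
  3283 − 2709 = 574 bp
Sorted largest to smallest: 728, 574, 459, 445, 437, 284, 181, 175 bp.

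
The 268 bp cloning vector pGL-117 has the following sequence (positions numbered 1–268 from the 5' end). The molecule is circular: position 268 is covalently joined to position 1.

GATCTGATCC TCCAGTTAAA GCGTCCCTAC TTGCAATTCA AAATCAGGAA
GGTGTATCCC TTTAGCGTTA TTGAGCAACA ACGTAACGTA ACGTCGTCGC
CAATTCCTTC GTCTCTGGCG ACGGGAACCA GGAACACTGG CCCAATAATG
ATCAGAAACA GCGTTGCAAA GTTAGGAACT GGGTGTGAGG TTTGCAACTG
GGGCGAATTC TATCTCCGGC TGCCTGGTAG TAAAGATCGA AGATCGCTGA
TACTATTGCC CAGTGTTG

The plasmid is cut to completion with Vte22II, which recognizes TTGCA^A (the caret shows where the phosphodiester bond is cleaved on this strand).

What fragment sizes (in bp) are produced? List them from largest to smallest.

133, 107, 28 bp

Vte22II sites (TTGCAA) start at positions 31, 164, 192.
Vte22II cuts after base 5 of each site (before the last base), so after positions 35, 168, 196.
Circular molecule, 3 cuts → 3 fragments:
  36–168 → 133 bp
  169–196 → 28 bp
  197–268 then 1–35 → 72 + 35 = 107 bp
Sorted largest to smallest: 133, 107, 28 bp.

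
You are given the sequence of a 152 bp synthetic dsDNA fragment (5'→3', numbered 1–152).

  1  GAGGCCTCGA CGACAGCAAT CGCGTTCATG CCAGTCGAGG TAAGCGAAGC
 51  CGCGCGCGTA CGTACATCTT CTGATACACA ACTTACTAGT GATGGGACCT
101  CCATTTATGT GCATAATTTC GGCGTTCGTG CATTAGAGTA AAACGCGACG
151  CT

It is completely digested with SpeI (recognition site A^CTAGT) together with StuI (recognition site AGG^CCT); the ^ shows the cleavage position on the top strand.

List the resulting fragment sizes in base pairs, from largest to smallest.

The SpeI site (ACTAGT) starts at position 85.
SpeI cuts after the first base of each site, so after position 85.
The StuI site (AGGCCT) starts at position 2.
StuI cuts after base 3 of each site, so after position 4.
Combined cut positions: 4, 85.
Linear molecule, 2 cuts → 3 fragments:
  1–4 → 4 bp
  5–85 → 81 bp
  86–152 → 67 bp
Sorted largest to smallest: 81, 67, 4 bp.

81, 67, 4 bp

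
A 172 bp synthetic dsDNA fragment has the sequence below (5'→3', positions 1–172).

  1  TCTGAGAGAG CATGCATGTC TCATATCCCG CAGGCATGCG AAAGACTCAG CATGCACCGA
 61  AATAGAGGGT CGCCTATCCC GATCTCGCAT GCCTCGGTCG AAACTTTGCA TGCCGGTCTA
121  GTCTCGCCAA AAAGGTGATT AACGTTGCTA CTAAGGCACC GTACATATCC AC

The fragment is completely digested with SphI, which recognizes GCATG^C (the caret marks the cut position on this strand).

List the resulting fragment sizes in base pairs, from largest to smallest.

SphI sites (GCATGC) start at positions 10, 34, 50, 87, 108.
SphI cuts after base 5 of each site (before the last base), so after positions 14, 38, 54, 91, 112.
Linear molecule, 5 cuts → 6 fragments:
  1–14 → 14 bp
  15–38 → 24 bp
  39–54 → 16 bp
  55–91 → 37 bp
  92–112 → 21 bp
  113–172 → 60 bp
Sorted largest to smallest: 60, 37, 24, 21, 16, 14 bp.

60, 37, 24, 21, 16, 14 bp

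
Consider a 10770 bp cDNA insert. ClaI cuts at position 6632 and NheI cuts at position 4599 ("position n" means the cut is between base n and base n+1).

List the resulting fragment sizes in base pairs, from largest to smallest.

4599, 4138, 2033 bp

Combined cut positions (sorted): 4599, 6632.
Linear molecule, 2 cuts → 3 fragments:
  4599 − 0 = 4599 bp
  6632 − 4599 = 2033 bp
  10770 − 6632 = 4138 bp
Sorted largest to smallest: 4599, 4138, 2033 bp.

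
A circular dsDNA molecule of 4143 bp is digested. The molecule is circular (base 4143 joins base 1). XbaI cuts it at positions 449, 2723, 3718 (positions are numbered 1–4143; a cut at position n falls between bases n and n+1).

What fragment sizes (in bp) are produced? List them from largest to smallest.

2274, 995, 874 bp

Circular molecule, 3 cuts → 3 fragments:
  2723 − 449 = 2274 bp
  3718 − 2723 = 995 bp
  wrap: 4143 − 3718 + 449 = 874 bp
Sorted largest to smallest: 2274, 995, 874 bp.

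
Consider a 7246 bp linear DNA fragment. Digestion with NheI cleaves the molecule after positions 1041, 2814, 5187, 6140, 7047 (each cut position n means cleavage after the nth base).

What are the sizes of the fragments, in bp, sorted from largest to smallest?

2373, 1773, 1041, 953, 907, 199 bp

Linear molecule, 5 cuts → 6 fragments:
  1041 − 0 = 1041 bp
  2814 − 1041 = 1773 bp
  5187 − 2814 = 2373 bp
  6140 − 5187 = 953 bp
  7047 − 6140 = 907 bp
  7246 − 7047 = 199 bp
Sorted largest to smallest: 2373, 1773, 1041, 953, 907, 199 bp.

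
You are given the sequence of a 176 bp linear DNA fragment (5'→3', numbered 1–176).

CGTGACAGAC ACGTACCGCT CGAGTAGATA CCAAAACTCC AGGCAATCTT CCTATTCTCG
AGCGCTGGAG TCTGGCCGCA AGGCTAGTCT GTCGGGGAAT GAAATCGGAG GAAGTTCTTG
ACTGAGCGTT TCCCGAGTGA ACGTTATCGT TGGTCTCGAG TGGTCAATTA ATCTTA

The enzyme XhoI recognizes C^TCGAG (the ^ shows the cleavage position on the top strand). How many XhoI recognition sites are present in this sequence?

CTCGAG occurs starting at positions 19, 57, 155.
XhoI cuts at 3 sites.

3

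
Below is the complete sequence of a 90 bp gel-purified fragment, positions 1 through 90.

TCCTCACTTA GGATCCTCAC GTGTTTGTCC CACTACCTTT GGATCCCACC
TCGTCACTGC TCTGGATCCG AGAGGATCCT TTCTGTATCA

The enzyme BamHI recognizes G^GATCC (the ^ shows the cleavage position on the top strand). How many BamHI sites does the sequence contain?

4

GGATCC occurs starting at positions 11, 41, 64, 74.
BamHI cuts at 4 sites.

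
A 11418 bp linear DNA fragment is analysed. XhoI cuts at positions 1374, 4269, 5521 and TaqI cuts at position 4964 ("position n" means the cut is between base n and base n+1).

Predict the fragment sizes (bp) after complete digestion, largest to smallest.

Combined cut positions (sorted): 1374, 4269, 4964, 5521.
Linear molecule, 4 cuts → 5 fragments:
  1374 − 0 = 1374 bp
  4269 − 1374 = 2895 bp
  4964 − 4269 = 695 bp
  5521 − 4964 = 557 bp
  11418 − 5521 = 5897 bp
Sorted largest to smallest: 5897, 2895, 1374, 695, 557 bp.

5897, 2895, 1374, 695, 557 bp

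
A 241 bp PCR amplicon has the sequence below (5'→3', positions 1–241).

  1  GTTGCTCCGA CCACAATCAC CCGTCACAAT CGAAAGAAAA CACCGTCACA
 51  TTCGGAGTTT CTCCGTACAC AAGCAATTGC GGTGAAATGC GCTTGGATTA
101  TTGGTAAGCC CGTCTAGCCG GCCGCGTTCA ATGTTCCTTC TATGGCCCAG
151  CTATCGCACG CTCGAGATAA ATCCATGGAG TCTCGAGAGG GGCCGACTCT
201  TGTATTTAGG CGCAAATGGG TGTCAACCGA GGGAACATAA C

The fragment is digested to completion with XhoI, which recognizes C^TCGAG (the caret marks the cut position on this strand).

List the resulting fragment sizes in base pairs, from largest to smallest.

XhoI sites (CTCGAG) start at positions 161, 182.
XhoI cuts after the first base of each site, so after positions 161, 182.
Linear molecule, 2 cuts → 3 fragments:
  1–161 → 161 bp
  162–182 → 21 bp
  183–241 → 59 bp
Sorted largest to smallest: 161, 59, 21 bp.

161, 59, 21 bp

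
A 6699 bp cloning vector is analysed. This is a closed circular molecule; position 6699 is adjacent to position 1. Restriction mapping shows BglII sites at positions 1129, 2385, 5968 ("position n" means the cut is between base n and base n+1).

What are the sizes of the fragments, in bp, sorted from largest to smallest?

3583, 1860, 1256 bp

Circular molecule, 3 cuts → 3 fragments:
  2385 − 1129 = 1256 bp
  5968 − 2385 = 3583 bp
  wrap: 6699 − 5968 + 1129 = 1860 bp
Sorted largest to smallest: 3583, 1860, 1256 bp.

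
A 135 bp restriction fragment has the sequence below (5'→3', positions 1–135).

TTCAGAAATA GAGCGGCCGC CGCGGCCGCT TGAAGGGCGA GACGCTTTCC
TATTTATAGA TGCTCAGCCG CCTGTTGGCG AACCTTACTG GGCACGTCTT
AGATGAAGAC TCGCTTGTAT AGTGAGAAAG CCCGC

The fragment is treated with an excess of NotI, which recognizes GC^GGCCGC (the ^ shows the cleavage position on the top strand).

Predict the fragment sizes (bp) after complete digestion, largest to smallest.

112, 14, 9 bp

NotI sites (GCGGCCGC) start at positions 13, 22.
NotI cuts after base 2 of each site, so after positions 14, 23.
Linear molecule, 2 cuts → 3 fragments:
  1–14 → 14 bp
  15–23 → 9 bp
  24–135 → 112 bp
Sorted largest to smallest: 112, 14, 9 bp.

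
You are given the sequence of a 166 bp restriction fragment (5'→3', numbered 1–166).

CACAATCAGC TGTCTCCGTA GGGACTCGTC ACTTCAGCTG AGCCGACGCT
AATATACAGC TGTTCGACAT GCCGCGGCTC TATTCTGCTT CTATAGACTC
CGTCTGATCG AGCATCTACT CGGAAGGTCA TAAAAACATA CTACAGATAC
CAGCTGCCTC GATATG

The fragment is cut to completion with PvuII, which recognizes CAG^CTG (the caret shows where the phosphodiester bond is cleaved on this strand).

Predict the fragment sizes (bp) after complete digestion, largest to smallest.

PvuII sites (CAGCTG) start at positions 7, 35, 57, 151.
PvuII cuts after base 3 of each site, so after positions 9, 37, 59, 153.
Linear molecule, 4 cuts → 5 fragments:
  1–9 → 9 bp
  10–37 → 28 bp
  38–59 → 22 bp
  60–153 → 94 bp
  154–166 → 13 bp
Sorted largest to smallest: 94, 28, 22, 13, 9 bp.

94, 28, 22, 13, 9 bp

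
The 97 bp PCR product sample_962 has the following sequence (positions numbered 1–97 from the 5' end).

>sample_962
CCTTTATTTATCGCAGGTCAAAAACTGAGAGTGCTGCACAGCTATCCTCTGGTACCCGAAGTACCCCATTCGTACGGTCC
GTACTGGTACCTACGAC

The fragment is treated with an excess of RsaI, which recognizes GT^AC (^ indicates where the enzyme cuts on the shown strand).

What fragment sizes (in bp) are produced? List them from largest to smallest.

53, 11, 9, 9, 9, 6 bp

RsaI sites (GTAC) start at positions 52, 61, 72, 81, 87.
RsaI cuts after base 2 of each site, so after positions 53, 62, 73, 82, 88.
Linear molecule, 5 cuts → 6 fragments:
  1–53 → 53 bp
  54–62 → 9 bp
  63–73 → 11 bp
  74–82 → 9 bp
  83–88 → 6 bp
  89–97 → 9 bp
Sorted largest to smallest: 53, 11, 9, 9, 9, 6 bp.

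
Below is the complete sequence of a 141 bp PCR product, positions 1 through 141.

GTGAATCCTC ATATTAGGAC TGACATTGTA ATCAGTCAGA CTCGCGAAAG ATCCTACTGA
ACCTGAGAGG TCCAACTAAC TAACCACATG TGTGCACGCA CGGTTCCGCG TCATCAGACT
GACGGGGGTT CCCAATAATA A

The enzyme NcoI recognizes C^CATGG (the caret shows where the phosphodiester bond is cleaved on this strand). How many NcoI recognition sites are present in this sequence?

0

No occurrence of CCATGG is present in the sequence.
NcoI does not cut: 0 sites.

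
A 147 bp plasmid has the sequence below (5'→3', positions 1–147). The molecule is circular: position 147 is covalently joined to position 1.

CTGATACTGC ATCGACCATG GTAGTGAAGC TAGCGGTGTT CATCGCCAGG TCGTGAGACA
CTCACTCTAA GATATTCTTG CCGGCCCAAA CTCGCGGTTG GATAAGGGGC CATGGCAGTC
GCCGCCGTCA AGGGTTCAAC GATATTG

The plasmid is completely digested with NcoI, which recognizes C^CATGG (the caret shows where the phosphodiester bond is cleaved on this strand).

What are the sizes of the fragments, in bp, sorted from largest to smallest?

94, 53 bp

NcoI sites (CCATGG) start at positions 16, 110.
NcoI cuts after the first base of each site, so after positions 16, 110.
Circular molecule, 2 cuts → 2 fragments:
  17–110 → 94 bp
  111–147 then 1–16 → 37 + 16 = 53 bp
Sorted largest to smallest: 94, 53 bp.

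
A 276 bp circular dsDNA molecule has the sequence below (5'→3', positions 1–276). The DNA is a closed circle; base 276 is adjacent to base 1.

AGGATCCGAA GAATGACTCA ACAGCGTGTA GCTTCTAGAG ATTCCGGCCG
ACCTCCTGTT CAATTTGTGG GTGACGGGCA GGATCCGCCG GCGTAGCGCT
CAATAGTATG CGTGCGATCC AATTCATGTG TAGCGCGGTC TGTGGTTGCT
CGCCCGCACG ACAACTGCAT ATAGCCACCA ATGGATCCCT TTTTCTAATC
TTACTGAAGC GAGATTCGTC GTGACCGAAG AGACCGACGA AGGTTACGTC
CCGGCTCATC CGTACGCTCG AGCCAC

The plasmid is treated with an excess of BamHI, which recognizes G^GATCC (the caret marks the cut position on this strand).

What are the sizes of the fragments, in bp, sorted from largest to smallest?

102, 95, 79 bp

BamHI sites (GGATCC) start at positions 2, 81, 183.
BamHI cuts after the first base of each site, so after positions 2, 81, 183.
Circular molecule, 3 cuts → 3 fragments:
  3–81 → 79 bp
  82–183 → 102 bp
  184–276 then 1–2 → 93 + 2 = 95 bp
Sorted largest to smallest: 102, 95, 79 bp.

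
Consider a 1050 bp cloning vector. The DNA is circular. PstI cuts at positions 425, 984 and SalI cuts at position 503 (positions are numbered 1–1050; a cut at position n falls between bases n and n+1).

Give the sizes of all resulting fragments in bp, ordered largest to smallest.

491, 481, 78 bp

Combined cut positions (sorted): 425, 503, 984.
Circular molecule, 3 cuts → 3 fragments:
  503 − 425 = 78 bp
  984 − 503 = 481 bp
  wrap: 1050 − 984 + 425 = 491 bp
Sorted largest to smallest: 491, 481, 78 bp.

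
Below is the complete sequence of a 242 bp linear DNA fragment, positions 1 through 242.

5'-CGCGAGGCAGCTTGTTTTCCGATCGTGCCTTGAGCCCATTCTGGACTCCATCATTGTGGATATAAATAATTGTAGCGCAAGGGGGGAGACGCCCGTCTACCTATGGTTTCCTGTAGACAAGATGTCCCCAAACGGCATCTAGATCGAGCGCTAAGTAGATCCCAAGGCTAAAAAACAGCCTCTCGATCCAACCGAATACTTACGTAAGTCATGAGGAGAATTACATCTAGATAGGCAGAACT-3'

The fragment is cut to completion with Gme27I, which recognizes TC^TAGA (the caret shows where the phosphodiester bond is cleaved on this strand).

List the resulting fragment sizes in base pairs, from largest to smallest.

Gme27I sites (TCTAGA) start at positions 138, 226.
Gme27I cuts after base 2 of each site, so after positions 139, 227.
Linear molecule, 2 cuts → 3 fragments:
  1–139 → 139 bp
  140–227 → 88 bp
  228–242 → 15 bp
Sorted largest to smallest: 139, 88, 15 bp.

139, 88, 15 bp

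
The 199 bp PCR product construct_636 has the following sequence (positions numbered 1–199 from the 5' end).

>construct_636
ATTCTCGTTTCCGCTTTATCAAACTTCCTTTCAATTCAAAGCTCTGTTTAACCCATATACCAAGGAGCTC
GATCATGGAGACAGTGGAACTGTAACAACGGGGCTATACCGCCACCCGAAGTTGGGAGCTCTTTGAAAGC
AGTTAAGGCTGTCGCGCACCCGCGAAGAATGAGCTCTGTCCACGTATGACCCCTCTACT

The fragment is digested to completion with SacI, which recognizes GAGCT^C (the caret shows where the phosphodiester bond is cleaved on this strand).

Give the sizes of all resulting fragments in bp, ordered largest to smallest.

SacI sites (GAGCTC) start at positions 65, 126, 171.
SacI cuts after base 5 of each site (before the last base), so after positions 69, 130, 175.
Linear molecule, 3 cuts → 4 fragments:
  1–69 → 69 bp
  70–130 → 61 bp
  131–175 → 45 bp
  176–199 → 24 bp
Sorted largest to smallest: 69, 61, 45, 24 bp.

69, 61, 45, 24 bp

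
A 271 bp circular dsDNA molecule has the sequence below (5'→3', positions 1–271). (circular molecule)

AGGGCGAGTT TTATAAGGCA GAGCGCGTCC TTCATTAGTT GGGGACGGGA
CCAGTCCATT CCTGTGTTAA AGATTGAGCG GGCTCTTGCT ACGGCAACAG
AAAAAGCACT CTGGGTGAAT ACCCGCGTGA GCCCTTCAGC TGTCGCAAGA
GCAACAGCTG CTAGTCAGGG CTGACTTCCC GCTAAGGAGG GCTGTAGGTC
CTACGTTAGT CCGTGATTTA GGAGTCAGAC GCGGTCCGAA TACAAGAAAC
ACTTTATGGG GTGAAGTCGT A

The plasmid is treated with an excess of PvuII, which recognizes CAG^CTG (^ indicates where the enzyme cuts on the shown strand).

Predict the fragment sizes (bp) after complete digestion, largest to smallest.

253, 18 bp

PvuII sites (CAGCTG) start at positions 137, 155.
PvuII cuts after base 3 of each site, so after positions 139, 157.
Circular molecule, 2 cuts → 2 fragments:
  140–157 → 18 bp
  158–271 then 1–139 → 114 + 139 = 253 bp
Sorted largest to smallest: 253, 18 bp.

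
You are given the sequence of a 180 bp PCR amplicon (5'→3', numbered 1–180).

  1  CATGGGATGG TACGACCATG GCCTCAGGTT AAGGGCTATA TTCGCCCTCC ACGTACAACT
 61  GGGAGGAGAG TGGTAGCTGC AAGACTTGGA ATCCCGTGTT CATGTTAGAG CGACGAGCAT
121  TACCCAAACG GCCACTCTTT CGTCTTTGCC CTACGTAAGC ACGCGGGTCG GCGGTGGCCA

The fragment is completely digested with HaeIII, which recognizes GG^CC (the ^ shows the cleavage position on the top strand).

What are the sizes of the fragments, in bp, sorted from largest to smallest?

HaeIII sites (GGCC) start at positions 20, 130, 176.
HaeIII cuts after base 2 of each site, so after positions 21, 131, 177.
Linear molecule, 3 cuts → 4 fragments:
  1–21 → 21 bp
  22–131 → 110 bp
  132–177 → 46 bp
  178–180 → 3 bp
Sorted largest to smallest: 110, 46, 21, 3 bp.

110, 46, 21, 3 bp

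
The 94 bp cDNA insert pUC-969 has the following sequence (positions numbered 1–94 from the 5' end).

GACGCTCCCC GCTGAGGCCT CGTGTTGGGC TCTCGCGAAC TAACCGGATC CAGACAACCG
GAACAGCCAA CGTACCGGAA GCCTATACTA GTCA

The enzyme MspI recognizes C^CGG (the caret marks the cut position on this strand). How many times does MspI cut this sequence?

3

CCGG occurs starting at positions 44, 58, 75.
MspI cuts at 3 sites.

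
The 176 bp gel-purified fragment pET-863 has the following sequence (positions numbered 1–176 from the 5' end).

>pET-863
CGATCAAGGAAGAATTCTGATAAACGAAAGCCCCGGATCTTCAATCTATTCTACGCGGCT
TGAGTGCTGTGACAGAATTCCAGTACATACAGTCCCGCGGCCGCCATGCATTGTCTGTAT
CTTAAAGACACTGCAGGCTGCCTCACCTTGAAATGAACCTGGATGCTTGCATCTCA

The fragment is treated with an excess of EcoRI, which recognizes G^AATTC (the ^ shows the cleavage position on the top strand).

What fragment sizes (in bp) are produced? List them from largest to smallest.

EcoRI sites (GAATTC) start at positions 12, 75.
EcoRI cuts after the first base of each site, so after positions 12, 75.
Linear molecule, 2 cuts → 3 fragments:
  1–12 → 12 bp
  13–75 → 63 bp
  76–176 → 101 bp
Sorted largest to smallest: 101, 63, 12 bp.

101, 63, 12 bp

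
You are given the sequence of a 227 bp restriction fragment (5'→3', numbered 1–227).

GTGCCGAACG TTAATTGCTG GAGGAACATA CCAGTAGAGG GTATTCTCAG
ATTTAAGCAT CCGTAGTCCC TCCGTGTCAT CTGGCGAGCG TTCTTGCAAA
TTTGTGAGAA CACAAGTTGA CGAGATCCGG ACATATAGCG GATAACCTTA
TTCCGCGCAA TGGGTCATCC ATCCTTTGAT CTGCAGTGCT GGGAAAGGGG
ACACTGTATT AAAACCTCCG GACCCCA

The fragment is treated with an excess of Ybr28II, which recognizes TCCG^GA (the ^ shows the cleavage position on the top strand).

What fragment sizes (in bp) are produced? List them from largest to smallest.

Ybr28II sites (TCCGGA) start at positions 126, 217.
Ybr28II cuts after base 4 of each site, so after positions 129, 220.
Linear molecule, 2 cuts → 3 fragments:
  1–129 → 129 bp
  130–220 → 91 bp
  221–227 → 7 bp
Sorted largest to smallest: 129, 91, 7 bp.

129, 91, 7 bp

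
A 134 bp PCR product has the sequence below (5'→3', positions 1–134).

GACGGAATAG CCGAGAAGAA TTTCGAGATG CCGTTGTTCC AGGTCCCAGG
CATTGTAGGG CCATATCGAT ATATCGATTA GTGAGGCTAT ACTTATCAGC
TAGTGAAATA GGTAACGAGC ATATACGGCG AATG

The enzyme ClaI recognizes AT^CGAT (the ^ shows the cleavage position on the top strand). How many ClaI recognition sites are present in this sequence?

2

ATCGAT occurs starting at positions 65, 73.
ClaI cuts at 2 sites.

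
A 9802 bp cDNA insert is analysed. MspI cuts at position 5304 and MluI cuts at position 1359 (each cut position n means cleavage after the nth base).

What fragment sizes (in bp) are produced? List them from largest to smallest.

Combined cut positions (sorted): 1359, 5304.
Linear molecule, 2 cuts → 3 fragments:
  1359 − 0 = 1359 bp
  5304 − 1359 = 3945 bp
  9802 − 5304 = 4498 bp
Sorted largest to smallest: 4498, 3945, 1359 bp.

4498, 3945, 1359 bp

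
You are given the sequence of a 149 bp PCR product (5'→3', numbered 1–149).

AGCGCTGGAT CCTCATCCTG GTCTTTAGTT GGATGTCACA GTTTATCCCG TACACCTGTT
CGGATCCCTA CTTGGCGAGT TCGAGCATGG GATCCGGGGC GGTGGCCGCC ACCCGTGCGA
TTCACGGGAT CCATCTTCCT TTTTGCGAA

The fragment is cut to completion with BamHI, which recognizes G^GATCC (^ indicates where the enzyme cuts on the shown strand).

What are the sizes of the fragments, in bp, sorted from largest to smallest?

BamHI sites (GGATCC) start at positions 7, 62, 90, 127.
BamHI cuts after the first base of each site, so after positions 7, 62, 90, 127.
Linear molecule, 4 cuts → 5 fragments:
  1–7 → 7 bp
  8–62 → 55 bp
  63–90 → 28 bp
  91–127 → 37 bp
  128–149 → 22 bp
Sorted largest to smallest: 55, 37, 28, 22, 7 bp.

55, 37, 28, 22, 7 bp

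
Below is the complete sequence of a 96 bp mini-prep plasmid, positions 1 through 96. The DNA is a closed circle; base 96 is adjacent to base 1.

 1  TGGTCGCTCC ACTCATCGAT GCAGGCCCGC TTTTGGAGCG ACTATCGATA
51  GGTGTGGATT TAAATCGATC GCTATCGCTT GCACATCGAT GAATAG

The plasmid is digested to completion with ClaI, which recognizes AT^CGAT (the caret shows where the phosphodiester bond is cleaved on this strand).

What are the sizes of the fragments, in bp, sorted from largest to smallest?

29, 26, 21, 20 bp

ClaI sites (ATCGAT) start at positions 15, 44, 64, 85.
ClaI cuts after base 2 of each site, so after positions 16, 45, 65, 86.
Circular molecule, 4 cuts → 4 fragments:
  17–45 → 29 bp
  46–65 → 20 bp
  66–86 → 21 bp
  87–96 then 1–16 → 10 + 16 = 26 bp
Sorted largest to smallest: 29, 26, 21, 20 bp.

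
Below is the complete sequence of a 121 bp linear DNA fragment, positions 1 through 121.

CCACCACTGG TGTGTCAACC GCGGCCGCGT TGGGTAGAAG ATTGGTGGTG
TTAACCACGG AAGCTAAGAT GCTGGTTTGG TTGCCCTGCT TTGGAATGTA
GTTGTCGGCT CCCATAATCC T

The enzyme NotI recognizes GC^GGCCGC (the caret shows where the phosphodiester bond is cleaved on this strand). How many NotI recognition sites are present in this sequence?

GCGGCCGC occurs starting at position 21.
NotI cuts at 1 site.

1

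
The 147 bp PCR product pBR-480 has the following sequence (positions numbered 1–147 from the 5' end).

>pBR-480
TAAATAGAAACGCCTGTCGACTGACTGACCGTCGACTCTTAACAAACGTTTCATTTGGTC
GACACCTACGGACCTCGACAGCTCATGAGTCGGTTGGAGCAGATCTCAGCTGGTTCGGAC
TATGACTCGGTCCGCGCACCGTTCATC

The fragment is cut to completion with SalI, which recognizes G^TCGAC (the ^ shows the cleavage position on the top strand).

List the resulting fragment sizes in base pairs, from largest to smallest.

89, 27, 16, 15 bp

SalI sites (GTCGAC) start at positions 16, 31, 58.
SalI cuts after the first base of each site, so after positions 16, 31, 58.
Linear molecule, 3 cuts → 4 fragments:
  1–16 → 16 bp
  17–31 → 15 bp
  32–58 → 27 bp
  59–147 → 89 bp
Sorted largest to smallest: 89, 27, 16, 15 bp.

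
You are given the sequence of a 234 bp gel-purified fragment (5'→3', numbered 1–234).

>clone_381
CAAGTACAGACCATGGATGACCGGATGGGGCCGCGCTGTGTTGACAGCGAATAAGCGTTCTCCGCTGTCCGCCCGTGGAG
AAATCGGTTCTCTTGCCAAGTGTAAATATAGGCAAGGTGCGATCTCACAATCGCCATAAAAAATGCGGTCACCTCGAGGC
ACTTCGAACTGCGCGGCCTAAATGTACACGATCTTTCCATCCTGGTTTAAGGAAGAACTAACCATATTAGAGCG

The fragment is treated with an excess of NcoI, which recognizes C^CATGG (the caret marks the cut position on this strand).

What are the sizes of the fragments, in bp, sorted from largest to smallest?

223, 11 bp

The NcoI site (CCATGG) starts at position 11.
NcoI cuts after the first base of each site, so after position 11.
Linear molecule, 1 cut → 2 fragments:
  1–11 → 11 bp
  12–234 → 223 bp
Sorted largest to smallest: 223, 11 bp.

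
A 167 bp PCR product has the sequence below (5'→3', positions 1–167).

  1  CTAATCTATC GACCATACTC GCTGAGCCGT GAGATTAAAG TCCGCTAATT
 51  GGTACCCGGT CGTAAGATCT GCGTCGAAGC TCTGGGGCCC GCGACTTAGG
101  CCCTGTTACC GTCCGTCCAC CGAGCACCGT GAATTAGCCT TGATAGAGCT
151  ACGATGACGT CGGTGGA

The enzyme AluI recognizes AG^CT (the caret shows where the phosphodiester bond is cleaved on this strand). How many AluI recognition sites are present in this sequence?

AGCT occurs starting at positions 78, 147.
AluI cuts at 2 sites.

2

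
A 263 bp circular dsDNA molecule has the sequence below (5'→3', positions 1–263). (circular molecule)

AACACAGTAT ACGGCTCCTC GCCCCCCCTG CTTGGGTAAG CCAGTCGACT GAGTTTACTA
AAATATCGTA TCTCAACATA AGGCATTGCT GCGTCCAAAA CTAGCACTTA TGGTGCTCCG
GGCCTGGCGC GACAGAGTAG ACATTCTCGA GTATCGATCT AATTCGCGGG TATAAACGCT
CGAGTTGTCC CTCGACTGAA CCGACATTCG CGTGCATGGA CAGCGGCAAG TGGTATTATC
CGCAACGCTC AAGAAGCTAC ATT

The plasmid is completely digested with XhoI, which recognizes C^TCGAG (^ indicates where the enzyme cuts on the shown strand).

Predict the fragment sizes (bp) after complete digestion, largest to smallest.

XhoI sites (CTCGAG) start at positions 146, 179.
XhoI cuts after the first base of each site, so after positions 146, 179.
Circular molecule, 2 cuts → 2 fragments:
  147–179 → 33 bp
  180–263 then 1–146 → 84 + 146 = 230 bp
Sorted largest to smallest: 230, 33 bp.

230, 33 bp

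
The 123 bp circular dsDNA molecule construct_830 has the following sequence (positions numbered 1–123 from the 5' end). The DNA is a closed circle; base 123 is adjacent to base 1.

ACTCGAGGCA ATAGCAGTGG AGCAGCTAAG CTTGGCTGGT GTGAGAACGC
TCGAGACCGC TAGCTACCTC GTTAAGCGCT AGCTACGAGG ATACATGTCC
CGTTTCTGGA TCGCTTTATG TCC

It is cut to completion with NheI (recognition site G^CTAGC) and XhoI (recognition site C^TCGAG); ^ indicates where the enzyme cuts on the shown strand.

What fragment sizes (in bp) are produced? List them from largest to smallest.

NheI sites (GCTAGC) start at positions 59, 78.
NheI cuts after the first base of each site, so after positions 59, 78.
XhoI sites (CTCGAG) start at positions 2, 50.
XhoI cuts after the first base of each site, so after positions 2, 50.
Combined cut positions: 2, 50, 59, 78.
Circular molecule, 4 cuts → 4 fragments:
  3–50 → 48 bp
  51–59 → 9 bp
  60–78 → 19 bp
  79–123 then 1–2 → 45 + 2 = 47 bp
Sorted largest to smallest: 48, 47, 19, 9 bp.

48, 47, 19, 9 bp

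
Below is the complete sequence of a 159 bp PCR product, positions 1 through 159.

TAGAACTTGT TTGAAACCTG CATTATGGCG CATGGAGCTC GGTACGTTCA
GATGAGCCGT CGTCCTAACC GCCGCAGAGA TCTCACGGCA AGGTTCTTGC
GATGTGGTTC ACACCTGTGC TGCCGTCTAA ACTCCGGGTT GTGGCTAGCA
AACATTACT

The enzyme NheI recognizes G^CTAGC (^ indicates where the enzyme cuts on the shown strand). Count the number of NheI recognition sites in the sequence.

1

GCTAGC occurs starting at position 144.
NheI cuts at 1 site.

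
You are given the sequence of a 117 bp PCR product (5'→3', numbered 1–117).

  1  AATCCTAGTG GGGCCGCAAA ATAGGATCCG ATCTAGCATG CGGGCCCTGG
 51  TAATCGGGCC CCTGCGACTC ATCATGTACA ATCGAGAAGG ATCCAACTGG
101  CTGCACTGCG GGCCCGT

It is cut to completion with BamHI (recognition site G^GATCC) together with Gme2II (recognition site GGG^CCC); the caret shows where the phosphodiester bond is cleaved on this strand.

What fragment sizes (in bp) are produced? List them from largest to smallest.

BamHI sites (GGATCC) start at positions 24, 89.
BamHI cuts after the first base of each site, so after positions 24, 89.
Gme2II sites (GGGCCC) start at positions 42, 56, 110.
Gme2II cuts after base 3 of each site, so after positions 44, 58, 112.
Combined cut positions: 24, 44, 58, 89, 112.
Linear molecule, 5 cuts → 6 fragments:
  1–24 → 24 bp
  25–44 → 20 bp
  45–58 → 14 bp
  59–89 → 31 bp
  90–112 → 23 bp
  113–117 → 5 bp
Sorted largest to smallest: 31, 24, 23, 20, 14, 5 bp.

31, 24, 23, 20, 14, 5 bp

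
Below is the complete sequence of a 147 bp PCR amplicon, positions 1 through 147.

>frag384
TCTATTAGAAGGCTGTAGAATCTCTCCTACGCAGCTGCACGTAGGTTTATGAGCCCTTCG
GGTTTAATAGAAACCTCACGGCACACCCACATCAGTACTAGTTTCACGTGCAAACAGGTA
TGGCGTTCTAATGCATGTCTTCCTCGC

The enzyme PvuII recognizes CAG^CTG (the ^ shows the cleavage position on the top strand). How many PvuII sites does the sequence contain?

1

CAGCTG occurs starting at position 32.
PvuII cuts at 1 site.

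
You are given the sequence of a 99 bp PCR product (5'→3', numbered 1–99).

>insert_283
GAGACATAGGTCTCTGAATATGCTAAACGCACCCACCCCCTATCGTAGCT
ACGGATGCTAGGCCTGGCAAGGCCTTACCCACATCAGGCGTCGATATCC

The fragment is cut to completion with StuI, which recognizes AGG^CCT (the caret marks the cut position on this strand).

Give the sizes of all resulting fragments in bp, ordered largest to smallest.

62, 27, 10 bp

StuI sites (AGGCCT) start at positions 60, 70.
StuI cuts after base 3 of each site, so after positions 62, 72.
Linear molecule, 2 cuts → 3 fragments:
  1–62 → 62 bp
  63–72 → 10 bp
  73–99 → 27 bp
Sorted largest to smallest: 62, 27, 10 bp.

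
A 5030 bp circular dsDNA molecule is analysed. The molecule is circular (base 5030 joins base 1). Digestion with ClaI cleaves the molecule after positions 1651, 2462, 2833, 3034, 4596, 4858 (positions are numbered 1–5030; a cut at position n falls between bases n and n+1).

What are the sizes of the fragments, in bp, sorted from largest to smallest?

1823, 1562, 811, 371, 262, 201 bp

Circular molecule, 6 cuts → 6 fragments:
  2462 − 1651 = 811 bp
  2833 − 2462 = 371 bp
  3034 − 2833 = 201 bp
  4596 − 3034 = 1562 bp
  4858 − 4596 = 262 bp
  wrap: 5030 − 4858 + 1651 = 1823 bp
Sorted largest to smallest: 1823, 1562, 811, 371, 262, 201 bp.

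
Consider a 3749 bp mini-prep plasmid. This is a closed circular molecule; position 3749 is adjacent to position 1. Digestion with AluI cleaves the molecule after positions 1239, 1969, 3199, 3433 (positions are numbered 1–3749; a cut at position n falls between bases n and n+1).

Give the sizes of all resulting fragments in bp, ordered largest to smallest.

Circular molecule, 4 cuts → 4 fragments:
  1969 − 1239 = 730 bp
  3199 − 1969 = 1230 bp
  3433 − 3199 = 234 bp
  wrap: 3749 − 3433 + 1239 = 1555 bp
Sorted largest to smallest: 1555, 1230, 730, 234 bp.

1555, 1230, 730, 234 bp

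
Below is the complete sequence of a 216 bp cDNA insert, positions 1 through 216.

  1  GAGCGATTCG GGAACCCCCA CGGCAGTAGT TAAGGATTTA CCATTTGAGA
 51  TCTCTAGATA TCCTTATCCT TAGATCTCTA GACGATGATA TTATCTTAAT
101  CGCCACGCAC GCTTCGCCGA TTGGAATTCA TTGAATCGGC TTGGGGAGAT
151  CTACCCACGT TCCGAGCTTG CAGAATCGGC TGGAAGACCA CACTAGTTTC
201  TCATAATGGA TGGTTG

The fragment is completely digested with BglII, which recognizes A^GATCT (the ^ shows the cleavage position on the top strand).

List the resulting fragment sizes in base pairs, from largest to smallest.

BglII sites (AGATCT) start at positions 48, 72, 147.
BglII cuts after the first base of each site, so after positions 48, 72, 147.
Linear molecule, 3 cuts → 4 fragments:
  1–48 → 48 bp
  49–72 → 24 bp
  73–147 → 75 bp
  148–216 → 69 bp
Sorted largest to smallest: 75, 69, 48, 24 bp.

75, 69, 48, 24 bp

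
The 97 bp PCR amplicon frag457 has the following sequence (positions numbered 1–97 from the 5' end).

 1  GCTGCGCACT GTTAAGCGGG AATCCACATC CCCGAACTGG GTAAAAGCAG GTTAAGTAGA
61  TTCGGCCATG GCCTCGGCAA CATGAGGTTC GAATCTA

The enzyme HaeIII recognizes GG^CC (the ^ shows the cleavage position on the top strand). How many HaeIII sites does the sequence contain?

2

GGCC occurs starting at positions 64, 70.
HaeIII cuts at 2 sites.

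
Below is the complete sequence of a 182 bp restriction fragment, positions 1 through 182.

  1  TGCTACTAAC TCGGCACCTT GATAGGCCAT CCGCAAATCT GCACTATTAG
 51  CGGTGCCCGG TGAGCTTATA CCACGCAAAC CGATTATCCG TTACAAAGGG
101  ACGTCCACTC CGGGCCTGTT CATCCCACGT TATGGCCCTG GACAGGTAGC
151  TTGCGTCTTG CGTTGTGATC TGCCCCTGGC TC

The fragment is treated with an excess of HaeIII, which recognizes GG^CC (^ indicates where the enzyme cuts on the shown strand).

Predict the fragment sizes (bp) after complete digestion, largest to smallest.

88, 47, 26, 21 bp

HaeIII sites (GGCC) start at positions 25, 113, 134.
HaeIII cuts after base 2 of each site, so after positions 26, 114, 135.
Linear molecule, 3 cuts → 4 fragments:
  1–26 → 26 bp
  27–114 → 88 bp
  115–135 → 21 bp
  136–182 → 47 bp
Sorted largest to smallest: 88, 47, 26, 21 bp.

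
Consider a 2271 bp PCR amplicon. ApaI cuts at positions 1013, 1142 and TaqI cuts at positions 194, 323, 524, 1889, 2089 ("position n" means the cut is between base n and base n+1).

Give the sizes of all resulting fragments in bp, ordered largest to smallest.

Combined cut positions (sorted): 194, 323, 524, 1013, 1142, 1889, 2089.
Linear molecule, 7 cuts → 8 fragments:
  194 − 0 = 194 bp
  323 − 194 = 129 bp
  524 − 323 = 201 bp
  1013 − 524 = 489 bp
  1142 − 1013 = 129 bp
  1889 − 1142 = 747 bp
  2089 − 1889 = 200 bp
  2271 − 2089 = 182 bp
Sorted largest to smallest: 747, 489, 201, 200, 194, 182, 129, 129 bp.

747, 489, 201, 200, 194, 182, 129, 129 bp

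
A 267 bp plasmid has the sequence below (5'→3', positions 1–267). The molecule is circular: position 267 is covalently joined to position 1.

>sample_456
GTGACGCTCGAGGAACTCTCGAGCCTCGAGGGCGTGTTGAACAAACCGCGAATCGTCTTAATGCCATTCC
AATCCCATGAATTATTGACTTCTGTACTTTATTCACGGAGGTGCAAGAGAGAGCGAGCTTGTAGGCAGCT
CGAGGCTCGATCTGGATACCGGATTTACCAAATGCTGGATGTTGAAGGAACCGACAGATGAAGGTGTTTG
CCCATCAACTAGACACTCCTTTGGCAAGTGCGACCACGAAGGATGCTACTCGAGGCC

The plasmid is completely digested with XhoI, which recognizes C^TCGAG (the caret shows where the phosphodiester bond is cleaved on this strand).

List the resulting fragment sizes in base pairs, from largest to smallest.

120, 114, 15, 11, 7 bp

XhoI sites (CTCGAG) start at positions 7, 18, 25, 139, 259.
XhoI cuts after the first base of each site, so after positions 7, 18, 25, 139, 259.
Circular molecule, 5 cuts → 5 fragments:
  8–18 → 11 bp
  19–25 → 7 bp
  26–139 → 114 bp
  140–259 → 120 bp
  260–267 then 1–7 → 8 + 7 = 15 bp
Sorted largest to smallest: 120, 114, 15, 11, 7 bp.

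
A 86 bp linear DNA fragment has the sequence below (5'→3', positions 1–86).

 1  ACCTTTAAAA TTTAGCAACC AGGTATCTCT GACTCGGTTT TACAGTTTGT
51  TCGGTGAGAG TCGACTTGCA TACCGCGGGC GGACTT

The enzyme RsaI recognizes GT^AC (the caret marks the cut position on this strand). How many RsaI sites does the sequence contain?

0

No occurrence of GTAC is present in the sequence.
RsaI does not cut: 0 sites.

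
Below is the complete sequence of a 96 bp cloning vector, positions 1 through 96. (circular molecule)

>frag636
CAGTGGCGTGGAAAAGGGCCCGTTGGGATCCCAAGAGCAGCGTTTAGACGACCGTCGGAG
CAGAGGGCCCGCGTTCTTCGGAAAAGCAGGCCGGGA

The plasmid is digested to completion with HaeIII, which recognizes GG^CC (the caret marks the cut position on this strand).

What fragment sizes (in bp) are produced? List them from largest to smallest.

49, 24, 23 bp

HaeIII sites (GGCC) start at positions 17, 66, 89.
HaeIII cuts after base 2 of each site, so after positions 18, 67, 90.
Circular molecule, 3 cuts → 3 fragments:
  19–67 → 49 bp
  68–90 → 23 bp
  91–96 then 1–18 → 6 + 18 = 24 bp
Sorted largest to smallest: 49, 24, 23 bp.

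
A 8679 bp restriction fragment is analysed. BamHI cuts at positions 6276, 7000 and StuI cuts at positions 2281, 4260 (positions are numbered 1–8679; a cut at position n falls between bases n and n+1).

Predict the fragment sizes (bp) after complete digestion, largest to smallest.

Combined cut positions (sorted): 2281, 4260, 6276, 7000.
Linear molecule, 4 cuts → 5 fragments:
  2281 − 0 = 2281 bp
  4260 − 2281 = 1979 bp
  6276 − 4260 = 2016 bp
  7000 − 6276 = 724 bp
  8679 − 7000 = 1679 bp
Sorted largest to smallest: 2281, 2016, 1979, 1679, 724 bp.

2281, 2016, 1979, 1679, 724 bp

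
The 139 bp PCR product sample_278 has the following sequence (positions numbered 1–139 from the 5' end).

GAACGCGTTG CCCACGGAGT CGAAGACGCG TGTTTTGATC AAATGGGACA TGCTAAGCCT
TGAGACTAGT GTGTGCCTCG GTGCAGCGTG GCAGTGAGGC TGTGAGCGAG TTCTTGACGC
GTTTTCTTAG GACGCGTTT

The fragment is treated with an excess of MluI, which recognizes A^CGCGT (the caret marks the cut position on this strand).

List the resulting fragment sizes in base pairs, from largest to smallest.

91, 23, 15, 7, 3 bp

MluI sites (ACGCGT) start at positions 3, 26, 117, 132.
MluI cuts after the first base of each site, so after positions 3, 26, 117, 132.
Linear molecule, 4 cuts → 5 fragments:
  1–3 → 3 bp
  4–26 → 23 bp
  27–117 → 91 bp
  118–132 → 15 bp
  133–139 → 7 bp
Sorted largest to smallest: 91, 23, 15, 7, 3 bp.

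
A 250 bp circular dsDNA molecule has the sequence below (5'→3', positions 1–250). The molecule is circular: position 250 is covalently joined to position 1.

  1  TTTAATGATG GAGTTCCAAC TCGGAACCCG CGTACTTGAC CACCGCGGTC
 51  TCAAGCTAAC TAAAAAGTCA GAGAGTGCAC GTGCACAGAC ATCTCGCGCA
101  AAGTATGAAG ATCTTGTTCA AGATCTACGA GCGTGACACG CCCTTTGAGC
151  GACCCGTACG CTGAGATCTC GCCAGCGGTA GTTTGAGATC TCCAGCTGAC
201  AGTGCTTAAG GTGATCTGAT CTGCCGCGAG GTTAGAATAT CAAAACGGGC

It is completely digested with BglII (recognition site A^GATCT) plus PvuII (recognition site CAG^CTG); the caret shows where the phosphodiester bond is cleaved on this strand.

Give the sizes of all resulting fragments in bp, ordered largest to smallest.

BglII sites (AGATCT) start at positions 109, 121, 164, 186.
BglII cuts after the first base of each site, so after positions 109, 121, 164, 186.
The PvuII site (CAGCTG) starts at position 193.
PvuII cuts after base 3 of each site, so after position 195.
Combined cut positions: 109, 121, 164, 186, 195.
Circular molecule, 5 cuts → 5 fragments:
  110–121 → 12 bp
  122–164 → 43 bp
  165–186 → 22 bp
  187–195 → 9 bp
  196–250 then 1–109 → 55 + 109 = 164 bp
Sorted largest to smallest: 164, 43, 22, 12, 9 bp.

164, 43, 22, 12, 9 bp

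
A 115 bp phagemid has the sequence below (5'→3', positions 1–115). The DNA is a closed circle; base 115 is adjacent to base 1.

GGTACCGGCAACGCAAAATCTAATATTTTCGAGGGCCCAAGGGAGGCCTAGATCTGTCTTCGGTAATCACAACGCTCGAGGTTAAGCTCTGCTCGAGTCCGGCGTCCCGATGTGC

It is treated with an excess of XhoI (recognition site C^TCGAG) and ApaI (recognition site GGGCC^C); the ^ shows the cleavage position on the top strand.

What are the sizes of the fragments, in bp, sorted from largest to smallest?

60, 38, 17 bp

XhoI sites (CTCGAG) start at positions 75, 92.
XhoI cuts after the first base of each site, so after positions 75, 92.
The ApaI site (GGGCCC) starts at position 33.
ApaI cuts after base 5 of each site (before the last base), so after position 37.
Combined cut positions: 37, 75, 92.
Circular molecule, 3 cuts → 3 fragments:
  38–75 → 38 bp
  76–92 → 17 bp
  93–115 then 1–37 → 23 + 37 = 60 bp
Sorted largest to smallest: 60, 38, 17 bp.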